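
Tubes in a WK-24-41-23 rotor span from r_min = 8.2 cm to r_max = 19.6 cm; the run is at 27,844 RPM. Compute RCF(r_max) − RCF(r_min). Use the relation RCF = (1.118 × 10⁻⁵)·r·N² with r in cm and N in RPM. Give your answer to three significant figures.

98800 × g

ΔRCF = 1.118 × 10⁻⁵ × (r_max − r_min) × N² = 1.118 × 10⁻⁵ × 11.4 × 775,288,336 ≈ 98,812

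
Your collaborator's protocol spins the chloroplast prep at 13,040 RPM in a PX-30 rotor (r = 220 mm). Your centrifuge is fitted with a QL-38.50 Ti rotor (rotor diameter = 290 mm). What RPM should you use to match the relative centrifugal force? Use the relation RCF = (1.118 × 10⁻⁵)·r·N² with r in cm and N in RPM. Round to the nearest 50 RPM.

≈ 16050 RPM

Original rotor: r = 220 mm = 22.0 cm
RCF = 1.118 × 10⁻⁵ × r × N²
RCF_original = 1.118 × 10⁻⁵ × 22 × (13040)² = 1.118 × 10⁻⁵ × 22 × 170,041,600 ≈ 41,823.4 × g
Your rotor: r = 290 mm / 2 = 145 mm = 14.5 cm
41,823.4 = 1.118 × 10⁻⁵ × 14.5 × N²
N² = 41,823.4 / (16.211 × 10⁻⁵) = 257,993,955
N ≈ √257,993,955 ≈ 16,062.2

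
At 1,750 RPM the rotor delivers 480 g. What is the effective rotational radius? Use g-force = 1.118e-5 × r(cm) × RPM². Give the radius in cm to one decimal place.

r ≈ 14.0 cm

RCF = 1.118 × 10⁻⁵ × r × N²
480 = 1.118 × 10⁻⁵ × r × (1750)²
r = 480 / (1.118 × 10⁻⁵ × 3,062,500) = 480 / 34.23875 ≈ 14.019 cm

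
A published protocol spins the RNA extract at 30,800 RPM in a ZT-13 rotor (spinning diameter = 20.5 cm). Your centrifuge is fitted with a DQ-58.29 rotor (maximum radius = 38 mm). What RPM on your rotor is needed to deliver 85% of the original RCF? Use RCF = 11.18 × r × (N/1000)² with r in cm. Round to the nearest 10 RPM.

Original rotor: r = 20.5 / 2 = 10.25 cm
RCF_original = 11.18 × 10.25 × (30.8)² = 11.18 × 10.25 × 948.64 ≈ 108,709.4 × g
Target RCF = 0.85 × 108,709.4 ≈ 92,403 × g
Your rotor: r = 38 mm = 3.8 cm
92,403 = 11.18 × 3.8 × (N/1000)²
(N/1000)² = 92,403 / 42.484 = 2175.007
N = 1000 × √2175.007 ≈ 46,637.0

≈ 46640 RPM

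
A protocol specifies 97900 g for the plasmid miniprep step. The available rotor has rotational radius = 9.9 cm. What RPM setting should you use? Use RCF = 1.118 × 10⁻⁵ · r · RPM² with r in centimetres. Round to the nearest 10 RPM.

N ≈ 29740 RPM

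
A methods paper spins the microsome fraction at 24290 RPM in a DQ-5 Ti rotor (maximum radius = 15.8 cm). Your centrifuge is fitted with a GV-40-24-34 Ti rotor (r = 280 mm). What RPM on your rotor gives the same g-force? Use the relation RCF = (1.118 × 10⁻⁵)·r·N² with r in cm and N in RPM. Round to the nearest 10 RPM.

18250 RPM

RCF_original = 1.118 × 10⁻⁵ × 15.8 × (24290)² = 1.118 × 10⁻⁵ × 15.8 × 590,004,100 ≈ 104,220.7 × g
Your rotor: r = 280 mm = 28.0 cm
104,220.7 = 1.118 × 10⁻⁵ × 28 × N²
N² = 104,220.7 / (31.304 × 10⁻⁵) = 332,930,935
N ≈ √332,930,935 ≈ 18,246.4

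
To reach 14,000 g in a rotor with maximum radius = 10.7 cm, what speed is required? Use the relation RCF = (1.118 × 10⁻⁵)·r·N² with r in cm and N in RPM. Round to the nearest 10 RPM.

RCF = 1.118 × 10⁻⁵ × r × N²
14,000 = 1.118 × 10⁻⁵ × 10.7 × N²
N² = 14,000 / (11.9626 × 10⁻⁵) = 117,031,415
N ≈ √117,031,415 ≈ 10,818.1

N ≈ 10820 RPM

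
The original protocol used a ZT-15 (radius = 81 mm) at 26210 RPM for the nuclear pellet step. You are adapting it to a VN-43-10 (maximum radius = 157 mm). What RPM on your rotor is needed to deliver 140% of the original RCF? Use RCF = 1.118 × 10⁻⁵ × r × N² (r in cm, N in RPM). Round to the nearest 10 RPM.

22280 RPM

Original rotor: r = 81 mm = 8.1 cm
RCF = 1.118 × 10⁻⁵ × r × N²
RCF_original = 1.118 × 10⁻⁵ × 8.1 × (26210)² = 1.118 × 10⁻⁵ × 8.1 × 686,964,100 ≈ 62,210.1 × g
Target RCF = 1.4 × 62,210.1 ≈ 87,094.1 × g
Your rotor: r = 157 mm = 15.7 cm
87,094.1 = 1.118 × 10⁻⁵ × 15.7 × N²
N² = 87,094.1 / (17.5526 × 10⁻⁵) = 496,189,169
N ≈ √496,189,169 ≈ 22,275.3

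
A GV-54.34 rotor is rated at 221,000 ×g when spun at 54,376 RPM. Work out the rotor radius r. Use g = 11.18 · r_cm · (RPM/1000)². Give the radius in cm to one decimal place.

RCF = 11.18 × r × (N/1000)²
221000 = 11.18 × r × (54.376)²
r = 221000 / (11.18 × 2956.749376) = 221000 / 33056.46 ≈ 6.686 cm

r ≈ 6.7 cm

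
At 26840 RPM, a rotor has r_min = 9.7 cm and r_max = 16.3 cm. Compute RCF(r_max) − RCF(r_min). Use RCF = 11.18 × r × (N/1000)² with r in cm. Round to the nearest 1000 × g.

53000 ×g

RCF_max = 11.18 × 16.3 × (26.84)² = 11.18 × 16.3 × 720.3856 ≈ 131,278.7 × g
RCF_min = 11.18 × 9.7 × (26.84)² = 11.18 × 9.7 × 720.3856 ≈ 78,122.9 × g
ΔRCF = 131,278.7 − 78,122.9 = 53,155.8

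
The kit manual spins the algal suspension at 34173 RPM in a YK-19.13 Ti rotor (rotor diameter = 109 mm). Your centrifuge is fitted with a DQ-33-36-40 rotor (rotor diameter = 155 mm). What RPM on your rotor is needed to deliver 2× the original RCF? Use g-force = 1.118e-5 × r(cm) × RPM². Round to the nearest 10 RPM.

≈ 40530 RPM

Original rotor: r = 109 mm / 2 = 54.5 mm = 5.45 cm
RCF_original = 1.118 × 10⁻⁵ × 5.45 × (34173)² = 1.118 × 10⁻⁵ × 5.45 × 1,167,793,929 ≈ 71,154.9 × g
Target RCF = 2 × 71,154.9 ≈ 142,309.8 × g
Your rotor: r = 155 mm / 2 = 77.5 mm = 7.75 cm
142,309.8 = 1.118 × 10⁻⁵ × 7.75 × N²
N² = 142,309.8 / (8.6645 × 10⁻⁵) = 1,642,446,766
N ≈ √1,642,446,766 ≈ 40,527.1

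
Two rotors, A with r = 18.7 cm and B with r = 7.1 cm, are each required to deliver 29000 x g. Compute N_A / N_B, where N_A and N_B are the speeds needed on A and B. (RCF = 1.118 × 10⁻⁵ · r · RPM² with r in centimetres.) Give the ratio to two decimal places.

0.62

At fixed RCF, N ∝ 1/√r, so N_A/N_B = √(r_B/r_A) = √(7.1/18.7) = √0.379679 = 0.6162.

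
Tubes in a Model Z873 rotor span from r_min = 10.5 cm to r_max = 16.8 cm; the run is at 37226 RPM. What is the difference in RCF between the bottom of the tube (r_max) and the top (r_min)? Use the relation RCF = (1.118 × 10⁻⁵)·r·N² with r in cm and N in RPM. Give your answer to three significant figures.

97600 x g

RCF_max = 1.118 × 10⁻⁵ × 16.8 × (37226)² = 1.118 × 10⁻⁵ × 16.8 × 1,385,775,076 ≈ 260,281.8 × g
RCF_min = 1.118 × 10⁻⁵ × 10.5 × (37226)² = 1.118 × 10⁻⁵ × 10.5 × 1,385,775,076 ≈ 162,676.1 × g
ΔRCF = 260,281.8 − 162,676.1 = 97,605.7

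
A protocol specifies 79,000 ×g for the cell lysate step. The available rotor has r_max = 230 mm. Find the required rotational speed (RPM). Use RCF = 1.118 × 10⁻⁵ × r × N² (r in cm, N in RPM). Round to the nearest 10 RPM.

N ≈ 17530 RPM

r = 230 mm = 23.0 cm
RCF = 1.118 × 10⁻⁵ × r × N²
79,000 = 1.118 × 10⁻⁵ × 23 × N²
N² = 79,000 / (25.714 × 10⁻⁵) = 307,225,636
N ≈ √307,225,636 ≈ 17,527.9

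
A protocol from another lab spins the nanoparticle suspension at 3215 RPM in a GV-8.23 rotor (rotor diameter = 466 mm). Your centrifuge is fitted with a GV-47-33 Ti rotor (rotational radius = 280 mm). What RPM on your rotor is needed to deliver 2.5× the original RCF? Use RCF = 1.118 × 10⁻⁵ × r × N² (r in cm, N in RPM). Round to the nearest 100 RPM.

4600 RPM

Original rotor: r = 466 mm / 2 = 233 mm = 23.3 cm
RCF_original = 1.118 × 10⁻⁵ × 23.3 × (3215)² = 1.118 × 10⁻⁵ × 23.3 × 10,336,225 ≈ 2,692.5 × g
Target RCF = 2.5 × 2,692.5 ≈ 6,731.2 × g
Your rotor: r = 280 mm = 28.0 cm
6,731.2 = 1.118 × 10⁻⁵ × 28 × N²
N² = 6,731.2 / (31.304 × 10⁻⁵) = 21,502,683
N ≈ √21,502,683 ≈ 4,637.1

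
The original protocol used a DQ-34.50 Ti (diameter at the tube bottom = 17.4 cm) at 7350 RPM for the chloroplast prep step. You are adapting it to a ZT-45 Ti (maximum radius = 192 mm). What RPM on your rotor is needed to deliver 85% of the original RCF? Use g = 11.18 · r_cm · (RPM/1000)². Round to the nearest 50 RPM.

Original rotor: r = 17.4 / 2 = 8.7 cm
RCF = 11.18 × r × (N/1000)²
RCF_original = 11.18 × 8.7 × (7.35)² = 11.18 × 8.7 × 54.0225 ≈ 5,254.6 × g
Target RCF = 0.85 × 5,254.6 ≈ 4,466.4 × g
Your rotor: r = 192 mm = 19.2 cm
4,466.4 = 11.18 × 19.2 × (N/1000)²
(N/1000)² = 4,466.4 / 214.656 = 20.80725
N = 1000 × √20.80725 ≈ 4,561.5

4550 RPM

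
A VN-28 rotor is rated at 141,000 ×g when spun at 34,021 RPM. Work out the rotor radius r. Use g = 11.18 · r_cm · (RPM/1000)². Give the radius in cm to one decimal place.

141000 = 11.18 × r × (34.021)²
r = 141000 / (11.18 × 1157.428441) = 141000 / 12940.05 ≈ 10.896 cm

r ≈ 10.9 cm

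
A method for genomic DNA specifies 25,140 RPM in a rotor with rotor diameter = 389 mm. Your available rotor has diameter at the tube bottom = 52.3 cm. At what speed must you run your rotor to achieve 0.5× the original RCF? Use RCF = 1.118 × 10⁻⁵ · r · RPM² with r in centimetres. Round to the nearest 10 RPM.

Original rotor: r = 389 mm / 2 = 194.5 mm = 19.45 cm
RCF = 1.118 × 10⁻⁵ × r × N²
RCF_original = 1.118 × 10⁻⁵ × 19.45 × (25140)² = 1.118 × 10⁻⁵ × 19.45 × 632,019,600 ≈ 137,433.3 × g
Target RCF = 0.5 × 137,433.3 ≈ 68,716.6 × g
Your rotor: r = 52.3 / 2 = 26.15 cm
68,716.6 = 1.118 × 10⁻⁵ × 26.15 × N²
N² = 68,716.6 / (29.2357 × 10⁻⁵) = 235,043,457
N ≈ √235,043,457 ≈ 15,331.1

≈ 15330 RPM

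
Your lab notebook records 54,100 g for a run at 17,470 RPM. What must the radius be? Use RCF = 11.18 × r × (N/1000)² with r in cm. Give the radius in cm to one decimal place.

15.9 cm

54100 = 11.18 × r × (17.47)²
r = 54100 / (11.18 × 305.2009) = 54100 / 3412.146 ≈ 15.855 cm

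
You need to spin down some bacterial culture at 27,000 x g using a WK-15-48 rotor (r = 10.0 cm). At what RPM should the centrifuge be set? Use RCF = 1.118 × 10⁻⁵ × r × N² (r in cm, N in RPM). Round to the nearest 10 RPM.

27,000 = 1.118 × 10⁻⁵ × 10 × N²
N² = 27,000 / (11.18 × 10⁻⁵) = 241,502,683
N ≈ √241,502,683 ≈ 15,540.4

≈ 15540 RPM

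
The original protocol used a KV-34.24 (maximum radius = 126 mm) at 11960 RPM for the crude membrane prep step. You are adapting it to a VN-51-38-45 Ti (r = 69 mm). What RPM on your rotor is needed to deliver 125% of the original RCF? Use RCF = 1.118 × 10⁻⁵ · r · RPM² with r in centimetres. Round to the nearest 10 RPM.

≈ 18070 RPM

Original rotor: r = 126 mm = 12.6 cm
RCF_original = 1.118 × 10⁻⁵ × 12.6 × (11960)² = 1.118 × 10⁻⁵ × 12.6 × 143,041,600 ≈ 20,150 × g
Target RCF = 1.25 × 20,150 ≈ 25,187.5 × g
Your rotor: r = 69 mm = 6.9 cm
25,187.5 = 1.118 × 10⁻⁵ × 6.9 × N²
N² = 25,187.5 / (7.7142 × 10⁻⁵) = 326,508,257
N ≈ √326,508,257 ≈ 18,069.5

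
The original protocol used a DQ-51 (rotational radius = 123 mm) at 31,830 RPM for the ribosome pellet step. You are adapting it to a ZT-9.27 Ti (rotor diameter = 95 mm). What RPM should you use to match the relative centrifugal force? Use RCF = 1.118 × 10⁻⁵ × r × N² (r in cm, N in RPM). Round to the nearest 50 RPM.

Original rotor: r = 123 mm = 12.3 cm
RCF = 1.118 × 10⁻⁵ × r × N²
RCF_original = 1.118 × 10⁻⁵ × 12.3 × (31830)² = 1.118 × 10⁻⁵ × 12.3 × 1,013,148,900 ≈ 139,322.2 × g
Your rotor: r = 95 mm / 2 = 47.5 mm = 4.75 cm
139,322.2 = 1.118 × 10⁻⁵ × 4.75 × N²
N² = 139,322.2 / (5.3105 × 10⁻⁵) = 2,623,523,209
N ≈ √2,623,523,209 ≈ 51,220.3

≈ 51200 RPM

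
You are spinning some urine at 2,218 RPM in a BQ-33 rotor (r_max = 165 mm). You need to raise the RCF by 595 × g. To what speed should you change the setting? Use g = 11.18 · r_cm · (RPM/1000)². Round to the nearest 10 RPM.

≈ 2850 RPM

r = 165 mm = 16.5 cm
Current RCF = 11.18 × 16.5 × (2.218)² = 11.18 × 16.5 × 4.919524 ≈ 907.5 × g
Target RCF = 907.5 + 595 = 1,502.5 × g
(N/1000)² = 1,502.5 / 184.47 = 8.144956
N = 1000 × √8.144956 ≈ 2,853.9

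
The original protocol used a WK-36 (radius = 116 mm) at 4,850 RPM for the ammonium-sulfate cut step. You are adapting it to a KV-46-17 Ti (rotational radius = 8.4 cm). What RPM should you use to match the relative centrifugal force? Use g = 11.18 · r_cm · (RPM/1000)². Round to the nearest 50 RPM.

5700 RPM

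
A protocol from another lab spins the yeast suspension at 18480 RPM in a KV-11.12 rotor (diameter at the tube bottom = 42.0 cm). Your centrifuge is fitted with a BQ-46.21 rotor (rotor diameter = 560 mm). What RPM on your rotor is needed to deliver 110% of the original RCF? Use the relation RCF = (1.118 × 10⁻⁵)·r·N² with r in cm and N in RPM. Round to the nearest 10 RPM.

16790 RPM

Original rotor: r = 42.0 / 2 = 21 cm
RCF_original = 1.118 × 10⁻⁵ × 21 × (18480)² = 1.118 × 10⁻⁵ × 21 × 341,510,400 ≈ 80,179.8 × g
Target RCF = 1.1 × 80,179.8 ≈ 88,197.8 × g
Your rotor: r = 560 mm / 2 = 280 mm = 28 cm
88,197.8 = 1.118 × 10⁻⁵ × 28 × N²
N² = 88,197.8 / (31.304 × 10⁻⁵) = 281,746,103
N ≈ √281,746,103 ≈ 16,785.3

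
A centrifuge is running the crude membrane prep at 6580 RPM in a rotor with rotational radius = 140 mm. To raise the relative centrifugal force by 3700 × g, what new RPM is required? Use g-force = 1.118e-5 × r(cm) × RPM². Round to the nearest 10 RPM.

8180 RPM

r = 140 mm = 14.0 cm
Current RCF = 1.118 × 10⁻⁵ × 14 × (6580)² = 1.118 × 10⁻⁵ × 14 × 43,296,400 ≈ 6,776.8 × g
Target RCF = 6,776.8 + 3,700 = 10,476.8 × g
N² = 10,476.8 / (15.652 × 10⁻⁵) = 66,935,855
N ≈ √66,935,855 ≈ 8,181.4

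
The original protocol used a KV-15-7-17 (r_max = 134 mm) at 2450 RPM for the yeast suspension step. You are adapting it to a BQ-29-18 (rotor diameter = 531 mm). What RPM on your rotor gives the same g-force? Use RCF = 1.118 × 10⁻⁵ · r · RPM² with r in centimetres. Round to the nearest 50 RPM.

1750 RPM

Original rotor: r = 134 mm = 13.4 cm
RCF_original = 1.118 × 10⁻⁵ × 13.4 × (2450)² = 1.118 × 10⁻⁵ × 13.4 × 6,002,500 ≈ 899.2 × g
Your rotor: r = 531 mm / 2 = 265.5 mm = 26.55 cm
899.2 = 1.118 × 10⁻⁵ × 26.55 × N²
N² = 899.2 / (29.6829 × 10⁻⁵) = 3,029,354
N ≈ √3,029,354 ≈ 1,740.5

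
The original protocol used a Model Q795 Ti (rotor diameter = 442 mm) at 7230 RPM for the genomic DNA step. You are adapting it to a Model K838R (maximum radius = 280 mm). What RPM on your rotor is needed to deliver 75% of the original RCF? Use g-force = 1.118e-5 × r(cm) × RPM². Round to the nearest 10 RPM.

Original rotor: r = 442 mm / 2 = 221 mm = 22.1 cm
RCF_original = 1.118 × 10⁻⁵ × 22.1 × (7230)² = 1.118 × 10⁻⁵ × 22.1 × 52,272,900 ≈ 12,915.5 × g
Target RCF = 0.75 × 12,915.5 ≈ 9,686.6 × g
Your rotor: r = 280 mm = 28.0 cm
9,686.6 = 1.118 × 10⁻⁵ × 28 × N²
N² = 9,686.6 / (31.304 × 10⁻⁵) = 30,943,649
N ≈ √30,943,649 ≈ 5,562.7

≈ 5560 RPM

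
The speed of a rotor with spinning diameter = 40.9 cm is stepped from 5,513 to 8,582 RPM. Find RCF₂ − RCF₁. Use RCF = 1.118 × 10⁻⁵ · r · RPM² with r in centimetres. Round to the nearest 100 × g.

r = 40.9 / 2 = 20.45 cm
RCF₁ = 1.118 × 10⁻⁵ × 20.45 × (5513)² = 1.118 × 10⁻⁵ × 20.45 × 30,393,169 ≈ 6,948.8 × g
RCF₂ = 1.118 × 10⁻⁵ × 20.45 × (8582)² = 1.118 × 10⁻⁵ × 20.45 × 73,650,724 ≈ 16,838.8 × g
Increase = 16,838.8 − 6,948.8 = 9,890

9900 g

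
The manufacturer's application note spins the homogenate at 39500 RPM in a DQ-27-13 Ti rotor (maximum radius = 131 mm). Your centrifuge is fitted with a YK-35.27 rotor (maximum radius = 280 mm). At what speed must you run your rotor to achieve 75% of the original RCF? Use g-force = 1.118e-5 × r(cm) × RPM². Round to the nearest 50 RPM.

23400 RPM

Original rotor: r = 131 mm = 13.1 cm
RCF = 1.118 × 10⁻⁵ × r × N²
RCF_original = 1.118 × 10⁻⁵ × 13.1 × (39500)² = 1.118 × 10⁻⁵ × 13.1 × 1,560,250,000 ≈ 228,511.1 × g
Target RCF = 0.75 × 228,511.1 ≈ 171,383.3 × g
Your rotor: r = 280 mm = 28.0 cm
171,383.3 = 1.118 × 10⁻⁵ × 28 × N²
N² = 171,383.3 / (31.304 × 10⁻⁵) = 547,480,514
N ≈ √547,480,514 ≈ 23,398.3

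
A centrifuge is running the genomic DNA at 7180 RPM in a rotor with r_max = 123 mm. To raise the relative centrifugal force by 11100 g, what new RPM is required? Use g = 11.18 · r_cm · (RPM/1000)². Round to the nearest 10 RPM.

N₂ ≈ 11500 RPM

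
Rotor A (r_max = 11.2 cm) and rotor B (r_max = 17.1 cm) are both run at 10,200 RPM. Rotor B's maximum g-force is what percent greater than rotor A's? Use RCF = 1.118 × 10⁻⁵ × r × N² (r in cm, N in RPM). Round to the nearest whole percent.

At equal RPM, RCF scales linearly with r: ratio = 17.1 / 11.2 = 1.5268.
So rotor B delivers 52.7% more g-force.

53%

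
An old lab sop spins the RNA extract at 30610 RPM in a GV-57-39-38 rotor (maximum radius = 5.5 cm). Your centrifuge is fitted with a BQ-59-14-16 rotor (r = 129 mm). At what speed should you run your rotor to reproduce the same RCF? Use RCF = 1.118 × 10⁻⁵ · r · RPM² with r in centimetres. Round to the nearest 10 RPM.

RCF_original = 1.118 × 10⁻⁵ × 5.5 × (30610)² = 1.118 × 10⁻⁵ × 5.5 × 936,972,100 ≈ 57,614.4 × g
Your rotor: r = 129 mm = 12.9 cm
57,614.4 = 1.118 × 10⁻⁵ × 12.9 × N²
N² = 57,614.4 / (14.4222 × 10⁻⁵) = 399,484,129
N ≈ √399,484,129 ≈ 19,987.1

19990 RPM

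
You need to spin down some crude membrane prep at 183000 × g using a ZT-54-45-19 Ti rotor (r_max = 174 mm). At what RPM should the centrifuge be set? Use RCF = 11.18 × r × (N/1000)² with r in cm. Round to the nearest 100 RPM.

r = 174 mm = 17.4 cm
RCF = 11.18 × r × (N/1000)²
183,000 = 11.18 × 17.4 × (N/1000)²
(N/1000)² = 183,000 / 194.532 = 940.7193
N = 1000 × √940.7193 ≈ 30,671.1

N ≈ 30700 RPM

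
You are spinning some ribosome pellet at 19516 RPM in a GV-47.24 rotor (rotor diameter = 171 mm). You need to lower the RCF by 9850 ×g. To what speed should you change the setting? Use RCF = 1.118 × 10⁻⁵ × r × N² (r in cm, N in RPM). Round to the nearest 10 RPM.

≈ 16670 RPM

r = 171 mm / 2 = 85.5 mm = 8.55 cm
Current RCF = 1.118 × 10⁻⁵ × 8.55 × (19516)² = 1.118 × 10⁻⁵ × 8.55 × 380,874,256 ≈ 36,407.4 × g
Target RCF = 36,407.4 − 9,850 = 26,557.4 × g
N² = 26,557.4 / (9.5589 × 10⁻⁵) = 277,829,039
N ≈ √277,829,039 ≈ 16,668.2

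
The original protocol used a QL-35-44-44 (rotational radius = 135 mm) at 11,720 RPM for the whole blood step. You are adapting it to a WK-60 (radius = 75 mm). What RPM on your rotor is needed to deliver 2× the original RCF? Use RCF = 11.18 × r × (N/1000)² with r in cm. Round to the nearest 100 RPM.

≈ 22200 RPM

Original rotor: r = 135 mm = 13.5 cm
RCF = 11.18 × r × (N/1000)²
RCF_original = 11.18 × 13.5 × (11.72)² = 11.18 × 13.5 × 137.3584 ≈ 20,731.5 × g
Target RCF = 2 × 20,731.5 ≈ 41,463 × g
Your rotor: r = 75 mm = 7.5 cm
41,463 = 11.18 × 7.5 × (N/1000)²
(N/1000)² = 41,463 / 83.85 = 494.4902
N = 1000 × √494.4902 ≈ 22,237.1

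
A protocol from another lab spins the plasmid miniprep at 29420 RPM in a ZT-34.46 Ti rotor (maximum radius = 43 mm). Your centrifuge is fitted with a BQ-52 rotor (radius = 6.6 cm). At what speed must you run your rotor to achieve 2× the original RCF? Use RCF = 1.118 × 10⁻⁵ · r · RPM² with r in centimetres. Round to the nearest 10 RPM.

Original rotor: r = 43 mm = 4.3 cm
RCF_original = 1.118 × 10⁻⁵ × 4.3 × (29420)² = 1.118 × 10⁻⁵ × 4.3 × 865,536,400 ≈ 41,609.8 × g
Target RCF = 2 × 41,609.8 ≈ 83,219.6 × g
83,219.6 = 1.118 × 10⁻⁵ × 6.6 × N²
N² = 83,219.6 / (7.3788 × 10⁻⁵) = 1,127,820,242
N ≈ √1,127,820,242 ≈ 33,583.0

33580 RPM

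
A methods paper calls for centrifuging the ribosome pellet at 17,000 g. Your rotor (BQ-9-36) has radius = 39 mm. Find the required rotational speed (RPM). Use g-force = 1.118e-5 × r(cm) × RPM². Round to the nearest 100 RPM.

19700 RPM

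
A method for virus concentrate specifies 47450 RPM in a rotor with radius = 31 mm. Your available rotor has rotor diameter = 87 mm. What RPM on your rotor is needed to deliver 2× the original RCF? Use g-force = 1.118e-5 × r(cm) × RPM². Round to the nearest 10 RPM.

≈ 56650 RPM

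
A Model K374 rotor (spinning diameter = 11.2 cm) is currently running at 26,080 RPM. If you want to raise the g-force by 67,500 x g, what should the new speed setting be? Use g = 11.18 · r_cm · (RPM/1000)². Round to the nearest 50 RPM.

r = 11.2 / 2 = 5.6 cm
Current RCF = 11.18 × 5.6 × (26.08)² = 11.18 × 5.6 × 680.1664 ≈ 42,583.9 × g
Target RCF = 42,583.9 + 67,500 = 110,083.9 × g
(N/1000)² = 110,083.9 / 62.608 = 1758.304
N = 1000 × √1758.304 ≈ 41,932.1

41950 RPM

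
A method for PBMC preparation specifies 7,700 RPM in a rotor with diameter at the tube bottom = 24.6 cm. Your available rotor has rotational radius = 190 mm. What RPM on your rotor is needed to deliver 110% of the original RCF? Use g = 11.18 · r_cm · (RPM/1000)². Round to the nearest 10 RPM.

6500 RPM

Original rotor: r = 24.6 / 2 = 12.3 cm
RCF = 11.18 × r × (N/1000)²
RCF_original = 11.18 × 12.3 × (7.7)² = 11.18 × 12.3 × 59.29 ≈ 8,153.2 × g
Target RCF = 1.1 × 8,153.2 ≈ 8,968.5 × g
Your rotor: r = 190 mm = 19.0 cm
8,968.5 = 11.18 × 19 × (N/1000)²
(N/1000)² = 8,968.5 / 212.42 = 42.2206
N = 1000 × √42.2206 ≈ 6,497.7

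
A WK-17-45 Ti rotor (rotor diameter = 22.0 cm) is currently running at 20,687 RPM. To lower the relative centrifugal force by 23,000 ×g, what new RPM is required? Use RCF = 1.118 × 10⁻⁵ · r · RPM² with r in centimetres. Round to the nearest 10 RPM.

r = 22.0 / 2 = 11 cm
Current RCF = 1.118 × 10⁻⁵ × 11 × (20687)² = 1.118 × 10⁻⁵ × 11 × 427,951,969 ≈ 52,629.5 × g
Target RCF = 52,629.5 − 23,000 = 29,629.5 × g
N² = 29,629.5 / (12.298 × 10⁻⁵) = 240,929,419
N ≈ √240,929,419 ≈ 15,521.9

15520 RPM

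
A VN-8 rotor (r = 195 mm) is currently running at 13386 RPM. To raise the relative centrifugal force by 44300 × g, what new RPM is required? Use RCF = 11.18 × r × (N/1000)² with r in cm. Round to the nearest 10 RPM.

19550 RPM

r = 195 mm = 19.5 cm
Current RCF = 11.18 × 19.5 × (13.386)² = 11.18 × 19.5 × 179.184996 ≈ 39,064.1 × g
Target RCF = 39,064.1 + 44,300 = 83,364.1 × g
(N/1000)² = 83,364.1 / 218.01 = 382.3866
N = 1000 × √382.3866 ≈ 19,554.7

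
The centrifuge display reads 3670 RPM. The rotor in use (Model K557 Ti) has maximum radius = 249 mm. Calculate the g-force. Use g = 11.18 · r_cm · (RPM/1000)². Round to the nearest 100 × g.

≈ 3700 ×g

r = 249 mm = 24.9 cm
RCF = 11.18 × 24.9 × (3.67)² = 11.18 × 24.9 × 13.4689 ≈ 3,749.5 × g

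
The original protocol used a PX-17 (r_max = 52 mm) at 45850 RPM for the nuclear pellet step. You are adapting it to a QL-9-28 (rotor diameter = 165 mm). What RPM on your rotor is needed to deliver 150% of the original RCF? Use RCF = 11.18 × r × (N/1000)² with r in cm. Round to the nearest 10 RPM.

44580 RPM

Original rotor: r = 52 mm = 5.2 cm
RCF_original = 11.18 × 5.2 × (45.85)² = 11.18 × 5.2 × 2,102.2225 ≈ 122,214.8 × g
Target RCF = 1.5 × 122,214.8 ≈ 183,322.2 × g
Your rotor: r = 165 mm / 2 = 82.5 mm = 8.25 cm
183,322.2 = 11.18 × 8.25 × (N/1000)²
(N/1000)² = 183,322.2 / 92.235 = 1987.556
N = 1000 × √1987.556 ≈ 44,582.0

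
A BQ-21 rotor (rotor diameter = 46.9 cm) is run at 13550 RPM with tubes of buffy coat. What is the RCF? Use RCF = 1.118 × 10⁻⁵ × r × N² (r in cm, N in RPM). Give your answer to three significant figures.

48100 x g

r = 46.9 / 2 = 23.45 cm
RCF = 1.118 × 10⁻⁵ × 23.45 × (13550)² = 1.118 × 10⁻⁵ × 23.45 × 183,602,500 ≈ 48,135.3 × g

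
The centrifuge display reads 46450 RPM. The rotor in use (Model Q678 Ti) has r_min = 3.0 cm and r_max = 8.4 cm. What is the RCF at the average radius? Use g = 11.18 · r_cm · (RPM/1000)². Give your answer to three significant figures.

r_avg = (3.0 + 8.4) / 2 = 5.7 cm
RCF = 11.18 × 5.7 × (46.45)² = 11.18 × 5.7 × 2,157.6025 ≈ 137,495.4 × g

≈ 137000 × g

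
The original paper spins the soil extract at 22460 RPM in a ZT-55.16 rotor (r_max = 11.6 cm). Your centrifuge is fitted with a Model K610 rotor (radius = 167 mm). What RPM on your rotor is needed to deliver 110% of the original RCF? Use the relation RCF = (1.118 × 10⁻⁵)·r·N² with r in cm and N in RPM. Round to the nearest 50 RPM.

≈ 19650 RPM

RCF_original = 1.118 × 10⁻⁵ × 11.6 × (22460)² = 1.118 × 10⁻⁵ × 11.6 × 504,451,600 ≈ 65,421.3 × g
Target RCF = 1.1 × 65,421.3 ≈ 71,963.4 × g
Your rotor: r = 167 mm = 16.7 cm
71,963.4 = 1.118 × 10⁻⁵ × 16.7 × N²
N² = 71,963.4 / (18.6706 × 10⁻⁵) = 385,436,997
N ≈ √385,436,997 ≈ 19,632.5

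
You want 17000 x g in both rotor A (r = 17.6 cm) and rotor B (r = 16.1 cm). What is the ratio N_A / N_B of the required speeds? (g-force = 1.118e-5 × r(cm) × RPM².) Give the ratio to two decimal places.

0.96

At fixed RCF, N ∝ 1/√r, so N_A/N_B = √(r_B/r_A) = √(16.1/17.6) = √0.914773 = 0.9564.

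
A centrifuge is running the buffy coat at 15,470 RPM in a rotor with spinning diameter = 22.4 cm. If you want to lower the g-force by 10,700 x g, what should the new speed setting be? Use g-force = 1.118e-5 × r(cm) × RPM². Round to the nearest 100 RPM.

≈ 12400 RPM

r = 22.4 / 2 = 11.2 cm
Current RCF = 1.118 × 10⁻⁵ × 11.2 × (15470)² = 1.118 × 10⁻⁵ × 11.2 × 239,320,900 ≈ 29,966.8 × g
Target RCF = 29,966.8 − 10,700 = 19,266.8 × g
N² = 19,266.8 / (12.5216 × 10⁻⁵) = 153,868,515
N ≈ √153,868,515 ≈ 12,404.4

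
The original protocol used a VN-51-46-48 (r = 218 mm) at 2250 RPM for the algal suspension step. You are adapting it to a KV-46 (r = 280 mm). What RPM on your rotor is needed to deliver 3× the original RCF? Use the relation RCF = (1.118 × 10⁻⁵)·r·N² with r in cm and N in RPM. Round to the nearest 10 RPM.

≈ 3440 RPM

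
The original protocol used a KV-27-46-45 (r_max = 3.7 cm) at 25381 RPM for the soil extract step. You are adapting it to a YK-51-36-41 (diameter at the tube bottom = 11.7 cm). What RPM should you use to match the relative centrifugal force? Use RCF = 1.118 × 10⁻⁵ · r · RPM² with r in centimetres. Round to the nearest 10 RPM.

20190 RPM

RCF_original = 1.118 × 10⁻⁵ × 3.7 × (25381)² = 1.118 × 10⁻⁵ × 3.7 × 644,195,161 ≈ 26,647.8 × g
Your rotor: r = 11.7 / 2 = 5.85 cm
26,647.8 = 1.118 × 10⁻⁵ × 5.85 × N²
N² = 26,647.8 / (6.5403 × 10⁻⁵) = 407,440,026
N ≈ √407,440,026 ≈ 20,185.1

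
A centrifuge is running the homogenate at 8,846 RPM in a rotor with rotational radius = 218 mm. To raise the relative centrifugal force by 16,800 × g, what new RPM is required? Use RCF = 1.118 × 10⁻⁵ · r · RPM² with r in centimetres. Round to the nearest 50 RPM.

≈ 12150 RPM

r = 218 mm = 21.8 cm
Current RCF = 1.118 × 10⁻⁵ × 21.8 × (8846)² = 1.118 × 10⁻⁵ × 21.8 × 78,251,716 ≈ 19,071.8 × g
Target RCF = 19,071.8 + 16,800 = 35,871.8 × g
N² = 35,871.8 / (24.3724 × 10⁻⁵) = 147,182,058
N ≈ √147,182,058 ≈ 12,131.9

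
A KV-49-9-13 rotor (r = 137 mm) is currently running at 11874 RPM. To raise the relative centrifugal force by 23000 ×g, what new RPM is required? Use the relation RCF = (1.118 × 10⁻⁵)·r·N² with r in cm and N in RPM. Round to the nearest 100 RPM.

N₂ ≈ 17100 RPM

r = 137 mm = 13.7 cm
Current RCF = 1.118 × 10⁻⁵ × 13.7 × (11874)² = 1.118 × 10⁻⁵ × 13.7 × 140,991,876 ≈ 21,595.2 × g
Target RCF = 21,595.2 + 23,000 = 44,595.2 × g
N² = 44,595.2 / (15.3166 × 10⁻⁵) = 291,156,001
N ≈ √291,156,001 ≈ 17,063.3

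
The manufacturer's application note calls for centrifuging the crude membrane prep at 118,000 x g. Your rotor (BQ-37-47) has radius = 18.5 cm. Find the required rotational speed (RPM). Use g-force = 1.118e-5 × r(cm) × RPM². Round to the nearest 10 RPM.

118,000 = 1.118 × 10⁻⁵ × 18.5 × N²
N² = 118,000 / (20.683 × 10⁻⁵) = 570,516,850
N ≈ √570,516,850 ≈ 23,885.5

23890 RPM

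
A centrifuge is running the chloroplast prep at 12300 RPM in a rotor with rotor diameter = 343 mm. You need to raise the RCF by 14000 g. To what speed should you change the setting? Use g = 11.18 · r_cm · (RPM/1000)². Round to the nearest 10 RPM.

14980 RPM

r = 343 mm / 2 = 171.5 mm = 17.15 cm
Current RCF = 11.18 × 17.15 × (12.3)² = 11.18 × 17.15 × 151.29 ≈ 29,007.9 × g
Target RCF = 29,007.9 + 14,000 = 43,007.9 × g
(N/1000)² = 43,007.9 / 191.737 = 224.3067
N = 1000 × √224.3067 ≈ 14,976.9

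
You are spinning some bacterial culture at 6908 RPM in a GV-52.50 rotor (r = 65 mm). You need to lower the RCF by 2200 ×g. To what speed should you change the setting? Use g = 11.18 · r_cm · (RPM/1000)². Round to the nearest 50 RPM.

r = 65 mm = 6.5 cm
Current RCF = 11.18 × 6.5 × (6.908)² = 11.18 × 6.5 × 47.720464 ≈ 3,467.8 × g
Target RCF = 3,467.8 − 2,200 = 1,267.8 × g
(N/1000)² = 1,267.8 / 72.67 = 17.44599
N = 1000 × √17.44599 ≈ 4,176.8

4200 RPM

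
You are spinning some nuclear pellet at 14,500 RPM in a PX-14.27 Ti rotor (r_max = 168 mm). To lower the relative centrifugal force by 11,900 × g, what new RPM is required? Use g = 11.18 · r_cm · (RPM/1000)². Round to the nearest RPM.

12120 RPM

r = 168 mm = 16.8 cm
Current RCF = 11.18 × 16.8 × (14.5)² = 11.18 × 16.8 × 210.25 ≈ 39,490 × g
Target RCF = 39,490 − 11,900 = 27,590 × g
(N/1000)² = 27,590 / 187.824 = 146.8928
N = 1000 × √146.8928 ≈ 12,119.9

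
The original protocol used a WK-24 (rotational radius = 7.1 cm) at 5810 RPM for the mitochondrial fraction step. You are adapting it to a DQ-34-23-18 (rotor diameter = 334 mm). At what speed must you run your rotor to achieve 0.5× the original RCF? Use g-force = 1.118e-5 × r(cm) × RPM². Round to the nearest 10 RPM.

RCF_original = 1.118 × 10⁻⁵ × 7.1 × (5810)² = 1.118 × 10⁻⁵ × 7.1 × 33,756,100 ≈ 2,679.5 × g
Target RCF = 0.5 × 2,679.5 ≈ 1,339.8 × g
Your rotor: r = 334 mm / 2 = 167 mm = 16.7 cm
1,339.8 = 1.118 × 10⁻⁵ × 16.7 × N²
N² = 1,339.8 / (18.6706 × 10⁻⁵) = 7,175,988
N ≈ √7,175,988 ≈ 2,678.8

2680 RPM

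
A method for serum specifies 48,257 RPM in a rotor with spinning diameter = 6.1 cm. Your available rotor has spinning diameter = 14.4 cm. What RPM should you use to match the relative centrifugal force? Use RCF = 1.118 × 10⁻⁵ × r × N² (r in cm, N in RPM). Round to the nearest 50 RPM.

≈ 31400 RPM

Original rotor: r = 6.1 / 2 = 3.05 cm
RCF_original = 1.118 × 10⁻⁵ × 3.05 × (48257)² = 1.118 × 10⁻⁵ × 3.05 × 2,328,738,049 ≈ 79,407.6 × g
Your rotor: r = 14.4 / 2 = 7.2 cm
79,407.6 = 1.118 × 10⁻⁵ × 7.2 × N²
N² = 79,407.6 / (8.0496 × 10⁻⁵) = 986,478,831
N ≈ √986,478,831 ≈ 31,408.3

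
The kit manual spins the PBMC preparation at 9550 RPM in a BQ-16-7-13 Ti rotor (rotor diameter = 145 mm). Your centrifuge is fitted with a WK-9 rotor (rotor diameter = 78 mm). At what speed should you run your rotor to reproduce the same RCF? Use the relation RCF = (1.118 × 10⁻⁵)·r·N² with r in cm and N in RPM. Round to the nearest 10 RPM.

Original rotor: r = 145 mm / 2 = 72.5 mm = 7.25 cm
RCF_original = 1.118 × 10⁻⁵ × 7.25 × (9550)² = 1.118 × 10⁻⁵ × 7.25 × 91,202,500 ≈ 7,392.4 × g
Your rotor: r = 78 mm / 2 = 39 mm = 3.9 cm
7,392.4 = 1.118 × 10⁻⁵ × 3.9 × N²
N² = 7,392.4 / (4.3602 × 10⁻⁵) = 169,542,682
N ≈ √169,542,682 ≈ 13,020.9

13020 RPM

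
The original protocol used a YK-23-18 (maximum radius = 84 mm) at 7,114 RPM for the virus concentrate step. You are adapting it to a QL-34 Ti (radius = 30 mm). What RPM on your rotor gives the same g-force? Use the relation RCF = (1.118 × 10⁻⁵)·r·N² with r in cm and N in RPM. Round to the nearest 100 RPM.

Original rotor: r = 84 mm = 8.4 cm
RCF_original = 1.118 × 10⁻⁵ × 8.4 × (7114)² = 1.118 × 10⁻⁵ × 8.4 × 50,608,996 ≈ 4,752.8 × g
Your rotor: r = 30 mm = 3.0 cm
4,752.8 = 1.118 × 10⁻⁵ × 3 × N²
N² = 4,752.8 / (3.354 × 10⁻⁵) = 141,705,426
N ≈ √141,705,426 ≈ 11,904.0

≈ 11900 RPM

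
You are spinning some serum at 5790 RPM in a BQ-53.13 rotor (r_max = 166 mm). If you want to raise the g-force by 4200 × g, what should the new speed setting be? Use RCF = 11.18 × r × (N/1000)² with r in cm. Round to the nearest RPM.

r = 166 mm = 16.6 cm
Current RCF = 11.18 × 16.6 × (5.79)² = 11.18 × 16.6 × 33.5241 ≈ 6,221.7 × g
Target RCF = 6,221.7 + 4,200 = 10,421.7 × g
(N/1000)² = 10,421.7 / 185.588 = 56.15503
N = 1000 × √56.15503 ≈ 7,493.7

≈ 7494 RPM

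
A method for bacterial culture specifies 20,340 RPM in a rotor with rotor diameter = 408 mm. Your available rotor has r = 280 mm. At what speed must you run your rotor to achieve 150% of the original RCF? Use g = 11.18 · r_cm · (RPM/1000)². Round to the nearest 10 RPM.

≈ 21260 RPM

Original rotor: r = 408 mm / 2 = 204 mm = 20.4 cm
RCF = 11.18 × r × (N/1000)²
RCF_original = 11.18 × 20.4 × (20.34)² = 11.18 × 20.4 × 413.7156 ≈ 94,356.9 × g
Target RCF = 1.5 × 94,356.9 ≈ 141,535.3 × g
Your rotor: r = 280 mm = 28.0 cm
141,535.3 = 11.18 × 28 × (N/1000)²
(N/1000)² = 141,535.3 / 313.04 = 452.1317
N = 1000 × √452.1317 ≈ 21,263.4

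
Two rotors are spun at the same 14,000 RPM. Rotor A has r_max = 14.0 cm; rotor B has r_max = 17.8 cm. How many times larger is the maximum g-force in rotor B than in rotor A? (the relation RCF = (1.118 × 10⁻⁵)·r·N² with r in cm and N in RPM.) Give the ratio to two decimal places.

1.27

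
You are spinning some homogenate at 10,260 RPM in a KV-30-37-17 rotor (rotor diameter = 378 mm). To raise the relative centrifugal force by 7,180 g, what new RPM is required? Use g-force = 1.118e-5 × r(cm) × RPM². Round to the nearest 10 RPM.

r = 378 mm / 2 = 189 mm = 18.9 cm
Current RCF = 1.118 × 10⁻⁵ × 18.9 × (10260)² = 1.118 × 10⁻⁵ × 18.9 × 105,267,600 ≈ 22,243.3 × g
Target RCF = 22,243.3 + 7,180 = 29,423.3 × g
N² = 29,423.3 / (21.1302 × 10⁻⁵) = 139,247,617
N ≈ √139,247,617 ≈ 11,800.3

≈ 11800 RPM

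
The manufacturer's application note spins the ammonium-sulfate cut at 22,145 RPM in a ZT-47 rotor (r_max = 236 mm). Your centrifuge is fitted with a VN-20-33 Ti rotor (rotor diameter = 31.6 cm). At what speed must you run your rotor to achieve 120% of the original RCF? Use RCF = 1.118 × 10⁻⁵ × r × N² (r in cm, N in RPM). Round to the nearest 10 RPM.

Original rotor: r = 236 mm = 23.6 cm
RCF = 1.118 × 10⁻⁵ × r × N²
RCF_original = 1.118 × 10⁻⁵ × 23.6 × (22145)² = 1.118 × 10⁻⁵ × 23.6 × 490,401,025 ≈ 129,391.3 × g
Target RCF = 1.2 × 129,391.3 ≈ 155,269.6 × g
Your rotor: r = 31.6 / 2 = 15.8 cm
155,269.6 = 1.118 × 10⁻⁵ × 15.8 × N²
N² = 155,269.6 / (17.6644 × 10⁻⁵) = 878,997,305
N ≈ √878,997,305 ≈ 29,647.9

≈ 29650 RPM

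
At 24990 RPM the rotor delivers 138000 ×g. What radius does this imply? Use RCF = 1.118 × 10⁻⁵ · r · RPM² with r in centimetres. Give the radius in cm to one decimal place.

138000 = 1.118 × 10⁻⁵ × r × (24990)²
r = 138000 / (1.118 × 10⁻⁵ × 624,500,100) = 138000 / 6981.911 ≈ 19.765 cm

≈ 19.8 cm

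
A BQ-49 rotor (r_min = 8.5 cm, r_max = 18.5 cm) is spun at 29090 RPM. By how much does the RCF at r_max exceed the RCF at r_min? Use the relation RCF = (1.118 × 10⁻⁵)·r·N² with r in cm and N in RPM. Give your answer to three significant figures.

94600 ×g

RCF_max = 1.118 × 10⁻⁵ × 18.5 × (29090)² = 1.118 × 10⁻⁵ × 18.5 × 846,228,100 ≈ 175,025.4 × g
RCF_min = 1.118 × 10⁻⁵ × 8.5 × (29090)² = 1.118 × 10⁻⁵ × 8.5 × 846,228,100 ≈ 80,417.1 × g
ΔRCF = 175,025.4 − 80,417.1 = 94,608.3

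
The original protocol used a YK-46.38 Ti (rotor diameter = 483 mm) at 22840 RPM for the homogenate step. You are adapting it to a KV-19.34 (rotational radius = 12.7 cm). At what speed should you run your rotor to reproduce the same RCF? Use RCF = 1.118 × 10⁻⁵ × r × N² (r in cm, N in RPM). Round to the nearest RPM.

Original rotor: r = 483 mm / 2 = 241.5 mm = 24.15 cm
RCF_original = 1.118 × 10⁻⁵ × 24.15 × (22840)² = 1.118 × 10⁻⁵ × 24.15 × 521,665,600 ≈ 140,848.1 × g
140,848.1 = 1.118 × 10⁻⁵ × 12.7 × N²
N² = 140,848.1 / (14.1986 × 10⁻⁵) = 991,985,830
N ≈ √991,985,830 ≈ 31,495.8

≈ 31496 RPM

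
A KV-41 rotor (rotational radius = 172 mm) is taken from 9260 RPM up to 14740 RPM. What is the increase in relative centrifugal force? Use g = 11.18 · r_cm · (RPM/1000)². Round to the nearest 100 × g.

≈ 25300 g

r = 172 mm = 17.2 cm
RCF₁ = 11.18 × 17.2 × (9.26)² = 11.18 × 17.2 × 85.7476 ≈ 16,488.9 × g
RCF₂ = 11.18 × 17.2 × (14.74)² = 11.18 × 17.2 × 217.2676 ≈ 41,779.7 × g
Increase = 41,779.7 − 16,488.9 = 25,290.8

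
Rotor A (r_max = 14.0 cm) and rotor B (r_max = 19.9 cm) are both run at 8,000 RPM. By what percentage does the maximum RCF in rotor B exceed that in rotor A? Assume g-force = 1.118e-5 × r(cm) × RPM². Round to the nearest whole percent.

At equal RPM, RCF scales linearly with r: ratio = 19.9 / 14.0 = 1.4214.
So rotor B delivers 42.1% more g-force.

42%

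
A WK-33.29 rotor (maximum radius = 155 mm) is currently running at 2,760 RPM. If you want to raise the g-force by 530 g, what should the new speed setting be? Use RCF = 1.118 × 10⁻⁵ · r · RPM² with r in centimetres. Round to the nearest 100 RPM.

r = 155 mm = 15.5 cm
Current RCF = 1.118 × 10⁻⁵ × 15.5 × (2760)² = 1.118 × 10⁻⁵ × 15.5 × 7,617,600 ≈ 1,320.1 × g
Target RCF = 1,320.1 + 530 = 1,850.1 × g
N² = 1,850.1 / (17.329 × 10⁻⁵) = 10,676,323
N ≈ √10,676,323 ≈ 3,267.5

3300 RPM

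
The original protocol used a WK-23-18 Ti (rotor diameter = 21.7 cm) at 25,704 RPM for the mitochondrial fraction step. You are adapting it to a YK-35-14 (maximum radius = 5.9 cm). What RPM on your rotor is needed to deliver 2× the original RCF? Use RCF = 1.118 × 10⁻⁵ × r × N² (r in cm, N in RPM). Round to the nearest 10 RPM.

Original rotor: r = 21.7 / 2 = 10.85 cm
RCF = 1.118 × 10⁻⁵ × r × N²
RCF_original = 1.118 × 10⁻⁵ × 10.85 × (25704)² = 1.118 × 10⁻⁵ × 10.85 × 660,695,616 ≈ 80,144.4 × g
Target RCF = 2 × 80,144.4 ≈ 160,288.8 × g
160,288.8 = 1.118 × 10⁻⁵ × 5.9 × N²
N² = 160,288.8 / (6.5962 × 10⁻⁵) = 2,430,017,283
N ≈ √2,430,017,283 ≈ 49,295.2

≈ 49300 RPM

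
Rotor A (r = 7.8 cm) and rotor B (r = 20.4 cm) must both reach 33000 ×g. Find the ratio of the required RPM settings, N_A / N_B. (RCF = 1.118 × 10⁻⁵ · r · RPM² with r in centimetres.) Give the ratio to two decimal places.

1.62

At fixed RCF, N ∝ 1/√r, so N_A/N_B = √(r_B/r_A) = √(20.4/7.8) = √2.615385 = 1.6172.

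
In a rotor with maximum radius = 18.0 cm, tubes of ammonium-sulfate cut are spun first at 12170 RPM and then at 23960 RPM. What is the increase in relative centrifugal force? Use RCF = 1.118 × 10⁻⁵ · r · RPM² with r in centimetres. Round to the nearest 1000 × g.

86000 g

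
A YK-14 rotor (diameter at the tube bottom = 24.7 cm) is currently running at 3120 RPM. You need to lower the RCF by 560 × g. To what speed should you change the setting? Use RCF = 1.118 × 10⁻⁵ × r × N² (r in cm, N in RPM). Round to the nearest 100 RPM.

r = 24.7 / 2 = 12.35 cm
Current RCF = 1.118 × 10⁻⁵ × 12.35 × (3120)² = 1.118 × 10⁻⁵ × 12.35 × 9,734,400 ≈ 1,344.1 × g
Target RCF = 1,344.1 − 560 = 784.1 × g
N² = 784.1 / (13.8073 × 10⁻⁵) = 5,678,880
N ≈ √5,678,880 ≈ 2,383.0

2400 RPM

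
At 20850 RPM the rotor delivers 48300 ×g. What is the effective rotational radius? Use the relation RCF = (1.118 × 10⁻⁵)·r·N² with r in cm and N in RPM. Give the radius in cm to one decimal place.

r ≈ 9.9 cm

48300 = 1.118 × 10⁻⁵ × r × (20850)²
r = 48300 / (1.118 × 10⁻⁵ × 434,722,500) = 48300 / 4860.198 ≈ 9.938 cm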